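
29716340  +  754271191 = 783987531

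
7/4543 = 1/649=0.00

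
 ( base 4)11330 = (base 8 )574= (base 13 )233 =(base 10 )380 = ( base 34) b6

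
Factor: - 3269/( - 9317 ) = 467/1331 = 11^( - 3) * 467^1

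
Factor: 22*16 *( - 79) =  - 27808 =- 2^5*11^1*79^1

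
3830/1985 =1 + 369/397 =1.93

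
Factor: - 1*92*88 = - 8096 = -  2^5*11^1*23^1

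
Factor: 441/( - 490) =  - 2^ ( - 1 )*3^2 * 5^ ( - 1 )= - 9/10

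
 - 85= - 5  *17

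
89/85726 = 89/85726= 0.00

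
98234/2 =49117 = 49117.00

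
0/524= 0 = 0.00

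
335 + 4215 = 4550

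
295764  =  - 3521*( - 84)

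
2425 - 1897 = 528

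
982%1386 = 982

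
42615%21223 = 169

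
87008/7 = 12429 + 5/7 = 12429.71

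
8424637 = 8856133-431496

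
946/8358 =473/4179 = 0.11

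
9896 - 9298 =598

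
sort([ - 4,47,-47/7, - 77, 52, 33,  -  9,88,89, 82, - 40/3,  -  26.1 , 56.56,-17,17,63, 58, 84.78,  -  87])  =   [ - 87, - 77,  -  26.1, - 17,-40/3,-9,  -  47/7, - 4,17,33,47, 52,  56.56,58, 63, 82, 84.78, 88,  89]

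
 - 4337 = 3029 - 7366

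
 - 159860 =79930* (-2 )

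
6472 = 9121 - 2649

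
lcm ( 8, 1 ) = 8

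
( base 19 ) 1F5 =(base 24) 133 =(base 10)651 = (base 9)803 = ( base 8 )1213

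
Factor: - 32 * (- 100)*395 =2^7*5^3*79^1 = 1264000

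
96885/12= 8073 + 3/4 = 8073.75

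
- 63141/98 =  -645 + 69/98  =  - 644.30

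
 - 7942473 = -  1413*5621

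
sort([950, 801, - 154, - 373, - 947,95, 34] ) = [ - 947, - 373, -154, 34, 95, 801, 950]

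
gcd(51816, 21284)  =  68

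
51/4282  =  51/4282 = 0.01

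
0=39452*0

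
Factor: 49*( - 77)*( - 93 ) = 3^1*7^3*11^1*31^1  =  350889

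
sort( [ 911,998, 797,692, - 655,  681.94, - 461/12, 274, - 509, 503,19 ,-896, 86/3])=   [ -896, - 655, - 509, - 461/12, 19,86/3, 274,503, 681.94,  692,797, 911,998 ] 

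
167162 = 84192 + 82970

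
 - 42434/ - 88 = 482+9/44 = 482.20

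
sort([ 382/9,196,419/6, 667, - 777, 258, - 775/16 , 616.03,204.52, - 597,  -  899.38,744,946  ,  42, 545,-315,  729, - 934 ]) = [ - 934, - 899.38 , - 777, - 597, - 315, - 775/16, 42, 382/9,  419/6 , 196,204.52, 258  ,  545, 616.03, 667, 729, 744, 946]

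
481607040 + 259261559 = 740868599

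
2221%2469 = 2221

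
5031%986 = 101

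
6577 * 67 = 440659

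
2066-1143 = 923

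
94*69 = 6486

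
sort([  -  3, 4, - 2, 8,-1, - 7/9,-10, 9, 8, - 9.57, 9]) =[-10,-9.57,-3,  -  2, - 1, - 7/9, 4, 8,8,9,  9] 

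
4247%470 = 17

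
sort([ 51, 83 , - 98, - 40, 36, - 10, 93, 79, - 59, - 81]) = [ - 98, - 81, - 59, - 40, - 10, 36, 51, 79,  83, 93] 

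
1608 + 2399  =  4007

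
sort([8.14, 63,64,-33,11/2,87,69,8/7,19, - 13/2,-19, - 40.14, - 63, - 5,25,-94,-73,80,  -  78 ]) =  [ - 94,  -  78 , - 73, -63, - 40.14,-33,-19,-13/2, - 5,8/7, 11/2,8.14, 19,25,63,64 , 69, 80,87 ] 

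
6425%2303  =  1819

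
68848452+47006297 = 115854749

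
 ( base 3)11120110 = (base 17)B91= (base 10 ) 3333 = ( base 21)7bf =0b110100000101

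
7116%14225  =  7116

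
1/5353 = 1/5353 =0.00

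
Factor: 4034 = 2^1*2017^1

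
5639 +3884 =9523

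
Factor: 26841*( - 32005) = -3^1*5^1*23^1*37^1*173^1*389^1  =  - 859046205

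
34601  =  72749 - 38148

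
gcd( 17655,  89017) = 1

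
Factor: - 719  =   - 719^1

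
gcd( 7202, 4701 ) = 1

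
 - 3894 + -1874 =-5768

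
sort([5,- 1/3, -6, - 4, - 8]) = [ - 8, -6 , - 4 , - 1/3,5] 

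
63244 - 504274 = -441030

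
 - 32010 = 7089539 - 7121549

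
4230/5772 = 705/962  =  0.73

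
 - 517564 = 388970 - 906534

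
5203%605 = 363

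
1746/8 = 873/4  =  218.25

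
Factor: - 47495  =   -5^1*7^1*23^1*59^1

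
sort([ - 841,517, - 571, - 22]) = [ - 841,  -  571, - 22 , 517] 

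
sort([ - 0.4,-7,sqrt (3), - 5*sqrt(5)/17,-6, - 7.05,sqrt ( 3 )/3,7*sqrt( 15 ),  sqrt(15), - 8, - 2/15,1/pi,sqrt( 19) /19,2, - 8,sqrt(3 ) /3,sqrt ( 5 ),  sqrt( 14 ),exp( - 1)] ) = [ - 8,  -  8 , - 7.05, - 7, -6, - 5*sqrt ( 5 )/17, - 0.4, - 2/15, sqrt(19) /19 , 1/pi, exp( - 1),  sqrt( 3)/3,sqrt(3 )/3,sqrt(3 ),2,sqrt(5),sqrt( 14),sqrt(15 ),7 * sqrt( 15 )] 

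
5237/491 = 10 +327/491 = 10.67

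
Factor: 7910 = 2^1*5^1 * 7^1*113^1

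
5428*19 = 103132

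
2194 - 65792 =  - 63598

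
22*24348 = 535656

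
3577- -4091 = 7668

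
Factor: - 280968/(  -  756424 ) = 1527/4111 = 3^1 * 509^1*4111^( - 1)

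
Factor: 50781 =3^1  *  16927^1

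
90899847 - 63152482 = 27747365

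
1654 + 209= 1863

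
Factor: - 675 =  - 3^3*5^2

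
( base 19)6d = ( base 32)3v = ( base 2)1111111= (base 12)a7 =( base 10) 127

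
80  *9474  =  757920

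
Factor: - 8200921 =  - 8200921^1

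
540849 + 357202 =898051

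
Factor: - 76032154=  - 2^1*11^1 * 1291^1*2677^1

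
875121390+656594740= 1531716130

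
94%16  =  14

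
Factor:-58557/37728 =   -  2^( - 5)*3^( - 1)*149^1 = - 149/96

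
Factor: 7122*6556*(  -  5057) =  - 2^3 * 3^1*11^1*13^1 * 149^1 * 389^1*1187^1 = - 236120594424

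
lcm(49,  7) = 49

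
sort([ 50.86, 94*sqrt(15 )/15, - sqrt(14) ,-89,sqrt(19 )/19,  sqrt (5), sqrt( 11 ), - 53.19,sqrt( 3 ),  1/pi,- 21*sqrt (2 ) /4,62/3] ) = [ - 89,- 53.19,-21*sqrt( 2) /4, - sqrt( 14), sqrt(19) /19,1/pi,sqrt(3),sqrt(5 ),sqrt ( 11 ), 62/3, 94*sqrt(15) /15, 50.86]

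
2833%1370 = 93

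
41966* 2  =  83932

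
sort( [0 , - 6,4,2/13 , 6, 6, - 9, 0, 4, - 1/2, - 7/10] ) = [ - 9, - 6,  -  7/10, - 1/2,0,0, 2/13, 4,4, 6,6] 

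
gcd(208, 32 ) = 16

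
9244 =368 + 8876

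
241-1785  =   - 1544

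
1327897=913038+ 414859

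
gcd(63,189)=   63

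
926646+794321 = 1720967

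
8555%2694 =473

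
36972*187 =6913764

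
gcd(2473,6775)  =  1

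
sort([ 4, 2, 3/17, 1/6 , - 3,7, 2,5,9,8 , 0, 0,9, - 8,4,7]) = [  -  8, - 3, 0 , 0, 1/6,3/17,  2, 2, 4, 4,5, 7,7,8, 9,9]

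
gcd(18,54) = 18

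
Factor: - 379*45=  - 3^2 * 5^1*379^1 = - 17055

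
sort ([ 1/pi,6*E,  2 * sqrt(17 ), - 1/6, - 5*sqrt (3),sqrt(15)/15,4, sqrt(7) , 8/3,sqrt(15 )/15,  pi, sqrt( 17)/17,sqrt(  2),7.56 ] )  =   [  -  5*sqrt( 3), - 1/6,sqrt( 17)/17 , sqrt(15 ) /15, sqrt( 15 ) /15,1/pi, sqrt (2),sqrt(7 ), 8/3, pi,4,7.56, 2*sqrt(17),6*E]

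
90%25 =15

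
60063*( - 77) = - 4624851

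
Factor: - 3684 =- 2^2 * 3^1*307^1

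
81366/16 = 5085  +  3/8 = 5085.38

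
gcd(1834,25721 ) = 1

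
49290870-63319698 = -14028828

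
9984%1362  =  450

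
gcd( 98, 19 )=1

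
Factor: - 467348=-2^2*7^1*16691^1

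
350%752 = 350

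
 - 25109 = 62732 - 87841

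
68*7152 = 486336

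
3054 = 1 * 3054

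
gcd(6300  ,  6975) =225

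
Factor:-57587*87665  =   - 5048364355 = - 5^1*89^1*197^1*57587^1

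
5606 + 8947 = 14553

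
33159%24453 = 8706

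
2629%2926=2629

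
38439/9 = 4271 = 4271.00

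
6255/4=6255/4 = 1563.75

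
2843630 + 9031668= 11875298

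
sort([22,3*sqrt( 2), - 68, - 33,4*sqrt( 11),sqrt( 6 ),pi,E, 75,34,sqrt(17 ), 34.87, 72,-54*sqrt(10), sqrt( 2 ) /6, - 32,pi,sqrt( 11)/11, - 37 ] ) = [ - 54*sqrt(10 ) , - 68, - 37, - 33, - 32,sqrt( 2)/6, sqrt(11 )/11,sqrt( 6),E,pi, pi,sqrt( 17 ), 3*sqrt( 2), 4  *sqrt( 11 ),22,34,34.87, 72,75]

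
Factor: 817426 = 2^1 * 408713^1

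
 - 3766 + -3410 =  - 7176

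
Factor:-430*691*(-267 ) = 79333710= 2^1*3^1 * 5^1*43^1*89^1*691^1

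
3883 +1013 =4896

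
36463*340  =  12397420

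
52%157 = 52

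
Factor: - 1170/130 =-3^2 = - 9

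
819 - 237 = 582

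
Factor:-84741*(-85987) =7286624367 = 3^1*11^1 * 47^1 * 601^1*7817^1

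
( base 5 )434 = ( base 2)1110111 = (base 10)119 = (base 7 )230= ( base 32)3N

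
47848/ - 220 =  - 11962/55=- 217.49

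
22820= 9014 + 13806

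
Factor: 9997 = 13^1*769^1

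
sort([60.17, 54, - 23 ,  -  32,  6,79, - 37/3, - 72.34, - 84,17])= [ - 84, - 72.34, - 32, - 23, - 37/3,  6, 17, 54 , 60.17,  79] 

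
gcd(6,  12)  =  6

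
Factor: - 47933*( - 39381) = 3^1*13127^1*47933^1  =  1887649473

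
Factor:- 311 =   -  311^1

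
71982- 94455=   - 22473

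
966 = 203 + 763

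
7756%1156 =820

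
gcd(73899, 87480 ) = 27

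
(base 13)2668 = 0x1576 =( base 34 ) 4pk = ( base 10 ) 5494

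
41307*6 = 247842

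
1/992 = 1/992 =0.00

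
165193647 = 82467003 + 82726644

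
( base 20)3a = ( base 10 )70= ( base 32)26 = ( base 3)2121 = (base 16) 46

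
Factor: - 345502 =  - 2^1 * 172751^1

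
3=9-6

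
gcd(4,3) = 1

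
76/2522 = 38/1261 = 0.03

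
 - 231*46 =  - 10626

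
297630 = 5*59526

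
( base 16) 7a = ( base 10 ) 122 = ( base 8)172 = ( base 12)a2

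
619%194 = 37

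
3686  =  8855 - 5169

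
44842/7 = 6406 = 6406.00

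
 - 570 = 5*(- 114 ) 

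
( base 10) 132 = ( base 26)52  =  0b10000100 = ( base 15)8c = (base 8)204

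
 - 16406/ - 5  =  3281 +1/5= 3281.20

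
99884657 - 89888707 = 9995950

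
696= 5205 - 4509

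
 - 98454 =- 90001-8453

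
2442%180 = 102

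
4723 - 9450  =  -4727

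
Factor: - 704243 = -704243^1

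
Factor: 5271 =3^1*7^1*251^1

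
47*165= 7755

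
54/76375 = 54/76375 = 0.00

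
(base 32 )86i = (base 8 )20322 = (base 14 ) 30C2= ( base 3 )102112012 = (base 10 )8402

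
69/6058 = 69/6058 = 0.01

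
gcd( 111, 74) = 37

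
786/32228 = 393/16114=0.02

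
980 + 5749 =6729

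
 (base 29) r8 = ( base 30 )qb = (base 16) 317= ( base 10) 791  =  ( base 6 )3355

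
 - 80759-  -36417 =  - 44342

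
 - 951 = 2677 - 3628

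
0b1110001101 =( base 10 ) 909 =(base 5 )12114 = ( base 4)32031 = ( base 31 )TA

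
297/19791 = 11/733 = 0.02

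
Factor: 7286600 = 2^3*5^2*36433^1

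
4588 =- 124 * ( - 37 ) 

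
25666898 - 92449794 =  - 66782896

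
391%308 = 83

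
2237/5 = 447 + 2/5 = 447.40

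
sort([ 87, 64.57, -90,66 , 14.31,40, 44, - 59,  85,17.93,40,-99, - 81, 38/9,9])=[-99, - 90 , - 81,-59,  38/9, 9, 14.31, 17.93,40 , 40, 44,64.57,66,85,87 ] 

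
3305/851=3 + 752/851= 3.88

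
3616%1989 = 1627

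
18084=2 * 9042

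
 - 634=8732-9366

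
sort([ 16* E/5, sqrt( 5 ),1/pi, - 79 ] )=[ - 79,1/pi,  sqrt(5),  16*E/5] 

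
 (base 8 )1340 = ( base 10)736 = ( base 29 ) pb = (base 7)2101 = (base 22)1ba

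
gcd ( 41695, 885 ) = 5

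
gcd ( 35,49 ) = 7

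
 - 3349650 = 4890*( - 685) 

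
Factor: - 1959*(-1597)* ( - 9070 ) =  - 28375703610 = -2^1*3^1  *  5^1 * 653^1 * 907^1*1597^1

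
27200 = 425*64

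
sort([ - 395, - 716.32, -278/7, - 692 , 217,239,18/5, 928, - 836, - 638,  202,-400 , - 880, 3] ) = [ - 880, - 836,-716.32, - 692,-638, - 400, - 395, - 278/7, 3, 18/5,202,217, 239, 928]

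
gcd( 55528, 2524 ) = 2524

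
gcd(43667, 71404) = 1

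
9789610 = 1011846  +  8777764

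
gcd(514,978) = 2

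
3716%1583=550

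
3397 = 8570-5173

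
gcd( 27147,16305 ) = 3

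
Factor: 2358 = 2^1*3^2*131^1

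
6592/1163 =5  +  777/1163   =  5.67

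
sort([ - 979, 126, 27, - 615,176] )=[ - 979, -615,27, 126,176]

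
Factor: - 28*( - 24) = 672  =  2^5*3^1*7^1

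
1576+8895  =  10471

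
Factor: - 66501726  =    -  2^1*3^1*79^1*307^1*457^1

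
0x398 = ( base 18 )2F2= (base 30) 10K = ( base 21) 21h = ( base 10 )920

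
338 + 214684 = 215022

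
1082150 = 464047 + 618103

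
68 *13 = 884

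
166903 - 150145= 16758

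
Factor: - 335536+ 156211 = -3^2*5^2*797^1 = -179325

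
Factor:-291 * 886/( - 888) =42971/148 = 2^( -2 )*37^( - 1) * 97^1 *443^1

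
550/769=550/769 = 0.72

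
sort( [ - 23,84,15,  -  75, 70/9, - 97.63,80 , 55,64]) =[ - 97.63 , - 75, - 23,70/9, 15, 55,64,80,84 ] 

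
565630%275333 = 14964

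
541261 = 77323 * 7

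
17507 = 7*2501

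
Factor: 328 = 2^3*41^1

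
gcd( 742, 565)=1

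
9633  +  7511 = 17144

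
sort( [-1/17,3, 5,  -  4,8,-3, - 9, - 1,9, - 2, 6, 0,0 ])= [ - 9,-4,  -  3,-2, - 1, - 1/17,0,0 , 3 , 5,6, 8,  9] 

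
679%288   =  103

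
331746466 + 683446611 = 1015193077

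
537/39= 179/13= 13.77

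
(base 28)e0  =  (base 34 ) bi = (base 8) 610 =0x188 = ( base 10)392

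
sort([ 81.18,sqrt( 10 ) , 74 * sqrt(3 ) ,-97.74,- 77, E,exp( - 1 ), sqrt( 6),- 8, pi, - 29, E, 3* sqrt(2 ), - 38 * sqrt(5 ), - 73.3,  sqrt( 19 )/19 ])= [- 97.74,-38*sqrt(5 ),  -  77,-73.3, - 29, - 8,  sqrt(19)/19,  exp(-1),sqrt(6 ), E,  E,pi, sqrt (10 ), 3* sqrt(2 ), 81.18, 74*sqrt(3)] 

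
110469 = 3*36823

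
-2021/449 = -2021/449= -4.50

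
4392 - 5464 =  - 1072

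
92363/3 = 30787+2/3 = 30787.67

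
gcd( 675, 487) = 1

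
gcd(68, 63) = 1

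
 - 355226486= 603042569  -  958269055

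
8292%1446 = 1062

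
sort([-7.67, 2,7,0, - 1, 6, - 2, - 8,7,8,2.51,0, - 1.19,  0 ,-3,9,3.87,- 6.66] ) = [ - 8, - 7.67,-6.66,  -  3 ,-2, - 1.19, - 1,0,0,0,2, 2.51,3.87, 6,7, 7,8,9 ]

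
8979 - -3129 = 12108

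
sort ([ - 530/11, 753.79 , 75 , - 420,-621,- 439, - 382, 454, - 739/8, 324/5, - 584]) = [ - 621,- 584,  -  439, - 420, - 382,- 739/8,- 530/11 , 324/5, 75, 454,  753.79]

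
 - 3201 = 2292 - 5493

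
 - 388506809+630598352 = 242091543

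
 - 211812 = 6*( - 35302) 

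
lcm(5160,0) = 0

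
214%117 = 97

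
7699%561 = 406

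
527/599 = 527/599 =0.88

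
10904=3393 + 7511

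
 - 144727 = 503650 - 648377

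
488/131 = 3 + 95/131 = 3.73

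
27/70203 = 9/23401 = 0.00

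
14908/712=20 + 167/178= 20.94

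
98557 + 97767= 196324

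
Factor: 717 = 3^1*239^1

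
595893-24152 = 571741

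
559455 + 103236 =662691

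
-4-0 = -4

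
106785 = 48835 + 57950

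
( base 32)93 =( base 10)291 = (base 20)EB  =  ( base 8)443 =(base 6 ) 1203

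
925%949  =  925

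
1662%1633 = 29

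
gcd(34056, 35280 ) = 72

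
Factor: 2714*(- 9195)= -24955230=- 2^1*3^1*5^1*23^1 *59^1 * 613^1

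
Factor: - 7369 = - 7369^1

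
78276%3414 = 3168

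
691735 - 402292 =289443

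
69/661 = 69/661=0.10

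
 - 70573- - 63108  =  -7465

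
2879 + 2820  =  5699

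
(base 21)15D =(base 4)20233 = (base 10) 559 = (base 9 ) 681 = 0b1000101111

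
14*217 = 3038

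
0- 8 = -8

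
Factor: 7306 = 2^1 * 13^1* 281^1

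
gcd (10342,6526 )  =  2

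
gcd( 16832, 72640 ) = 64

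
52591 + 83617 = 136208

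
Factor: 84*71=2^2*3^1*7^1*71^1 = 5964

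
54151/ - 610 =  - 89 + 139/610 = -88.77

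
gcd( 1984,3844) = 124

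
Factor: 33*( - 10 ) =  - 2^1*3^1*5^1*11^1 = - 330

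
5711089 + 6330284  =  12041373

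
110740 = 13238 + 97502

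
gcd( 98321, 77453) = 1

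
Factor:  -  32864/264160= - 79/635 = -5^( - 1)*79^1* 127^( - 1)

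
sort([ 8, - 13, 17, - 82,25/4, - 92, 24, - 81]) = [ - 92, - 82,-81,-13,25/4, 8,17 , 24]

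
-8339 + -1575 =  -  9914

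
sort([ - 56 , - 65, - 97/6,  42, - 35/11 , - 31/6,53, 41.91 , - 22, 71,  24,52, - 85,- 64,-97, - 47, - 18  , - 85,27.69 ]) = [-97, - 85, - 85, - 65, - 64 , - 56, - 47,  -  22, - 18,-97/6, - 31/6, - 35/11, 24,27.69, 41.91, 42,  52,53 , 71 ]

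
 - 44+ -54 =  - 98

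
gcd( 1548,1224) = 36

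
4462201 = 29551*151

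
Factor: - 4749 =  - 3^1*1583^1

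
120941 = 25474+95467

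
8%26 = 8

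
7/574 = 1/82 =0.01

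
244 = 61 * 4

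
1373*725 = 995425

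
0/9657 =0= 0.00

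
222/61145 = 222/61145 = 0.00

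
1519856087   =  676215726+843640361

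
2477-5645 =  - 3168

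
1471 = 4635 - 3164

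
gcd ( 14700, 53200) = 700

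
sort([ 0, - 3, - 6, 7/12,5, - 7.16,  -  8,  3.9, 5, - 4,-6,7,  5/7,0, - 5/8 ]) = [ - 8,-7.16, - 6, - 6,-4, - 3, - 5/8,0 , 0, 7/12 , 5/7,3.9 , 5,5, 7] 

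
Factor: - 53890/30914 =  - 5^1*13^( - 1 )*17^1 * 29^( - 1)*41^( - 1 )*317^1 = -26945/15457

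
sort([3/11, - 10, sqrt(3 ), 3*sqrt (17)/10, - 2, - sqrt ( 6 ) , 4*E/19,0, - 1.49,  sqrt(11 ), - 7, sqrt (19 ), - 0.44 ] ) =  [  -  10, - 7, - sqrt( 6), - 2, - 1.49,-0.44,0, 3/11, 4*E/19,3*sqrt( 17) /10,sqrt( 3),  sqrt(11), sqrt(19) ] 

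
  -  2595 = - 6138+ 3543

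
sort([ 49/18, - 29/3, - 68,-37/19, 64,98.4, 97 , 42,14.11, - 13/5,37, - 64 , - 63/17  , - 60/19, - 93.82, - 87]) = [- 93.82, - 87, - 68,-64, - 29/3,- 63/17, - 60/19, - 13/5, - 37/19, 49/18 , 14.11,37,42, 64 , 97,98.4]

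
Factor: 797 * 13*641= 13^1*641^1*797^1=6641401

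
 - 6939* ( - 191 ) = 1325349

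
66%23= 20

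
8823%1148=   787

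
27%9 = 0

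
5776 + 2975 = 8751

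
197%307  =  197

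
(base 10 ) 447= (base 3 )121120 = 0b110111111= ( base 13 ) 285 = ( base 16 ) 1BF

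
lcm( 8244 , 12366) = 24732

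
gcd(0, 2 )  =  2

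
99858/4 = 24964 + 1/2  =  24964.50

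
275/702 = 275/702 = 0.39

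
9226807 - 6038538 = 3188269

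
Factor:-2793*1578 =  - 2^1 *3^2* 7^2*19^1*263^1 = - 4407354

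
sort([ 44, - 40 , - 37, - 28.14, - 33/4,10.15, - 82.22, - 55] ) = [ - 82.22, - 55, - 40,  -  37, - 28.14,-33/4,10.15, 44] 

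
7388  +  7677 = 15065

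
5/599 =5/599 = 0.01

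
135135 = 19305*7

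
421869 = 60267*7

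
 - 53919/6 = - 8987 + 1/2 = -8986.50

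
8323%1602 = 313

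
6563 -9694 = - 3131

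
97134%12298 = 11048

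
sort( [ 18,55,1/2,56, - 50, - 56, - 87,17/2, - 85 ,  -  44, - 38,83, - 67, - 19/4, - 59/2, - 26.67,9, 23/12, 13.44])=[ - 87, - 85, - 67, - 56, - 50, - 44, - 38, - 59/2, - 26.67, - 19/4,1/2, 23/12, 17/2, 9,13.44,18,55, 56,83]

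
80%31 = 18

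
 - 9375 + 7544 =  - 1831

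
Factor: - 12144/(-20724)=2^2*23^1*157^ ( - 1 )= 92/157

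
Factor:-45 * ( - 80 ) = 3600 = 2^4 * 3^2*5^2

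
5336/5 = 5336/5 = 1067.20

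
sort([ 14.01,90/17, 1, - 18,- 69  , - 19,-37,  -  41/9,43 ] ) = [  -  69,-37, -19, - 18, - 41/9, 1, 90/17,14.01 , 43]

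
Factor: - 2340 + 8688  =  6348=2^2*3^1 *23^2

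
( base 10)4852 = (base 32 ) 4nk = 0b1001011110100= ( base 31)51g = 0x12f4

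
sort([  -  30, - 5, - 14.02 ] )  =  [ - 30  , - 14.02, - 5]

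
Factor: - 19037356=- 2^2*  13^1 * 366103^1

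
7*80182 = 561274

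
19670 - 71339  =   - 51669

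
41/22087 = 41/22087 =0.00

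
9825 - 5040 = 4785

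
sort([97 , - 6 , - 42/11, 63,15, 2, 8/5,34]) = [ - 6, - 42/11,8/5,2,  15,  34, 63,  97]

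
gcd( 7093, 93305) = 1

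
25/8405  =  5/1681  =  0.00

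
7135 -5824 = 1311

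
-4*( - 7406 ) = 29624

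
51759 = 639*81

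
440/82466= 220/41233=0.01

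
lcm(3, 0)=0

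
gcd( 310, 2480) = 310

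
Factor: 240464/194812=2^2*7^1 *19^1 *431^(-1 )  =  532/431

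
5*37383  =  186915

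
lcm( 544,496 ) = 16864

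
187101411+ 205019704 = 392121115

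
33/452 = 33/452 = 0.07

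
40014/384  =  6669/64 = 104.20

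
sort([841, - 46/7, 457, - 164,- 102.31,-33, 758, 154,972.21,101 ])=[- 164, - 102.31, - 33,-46/7, 101, 154, 457 , 758,841, 972.21 ] 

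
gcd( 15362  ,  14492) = 2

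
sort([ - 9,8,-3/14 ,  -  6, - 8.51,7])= [-9, - 8.51,-6,-3/14,7, 8]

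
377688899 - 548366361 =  - 170677462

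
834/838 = 417/419= 1.00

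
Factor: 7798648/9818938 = 2^2* 11^1 * 13^1*17^1*73^ ( - 1) * 109^( - 1 )*401^1 * 617^( - 1 ) = 3899324/4909469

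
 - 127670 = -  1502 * 85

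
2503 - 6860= - 4357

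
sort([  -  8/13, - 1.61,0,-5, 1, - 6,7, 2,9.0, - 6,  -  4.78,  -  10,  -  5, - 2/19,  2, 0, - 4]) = [ - 10, -6,-6,-5,  -  5, - 4.78,  -  4, - 1.61,-8/13, -2/19,0, 0, 1, 2,2,7, 9.0] 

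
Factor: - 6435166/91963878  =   - 3217583/45981939  =  -  3^( - 1)*31^1 *89^( - 1) * 271^1 * 383^1*172217^( - 1)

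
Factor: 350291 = 29^1*47^1*257^1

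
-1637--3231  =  1594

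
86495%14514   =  13925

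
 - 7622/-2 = 3811/1=3811.00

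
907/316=2+275/316 = 2.87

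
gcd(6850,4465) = 5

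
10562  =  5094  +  5468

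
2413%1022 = 369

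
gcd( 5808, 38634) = 6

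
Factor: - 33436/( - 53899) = 2^2*13^1*643^1*53899^( - 1 )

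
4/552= 1/138 =0.01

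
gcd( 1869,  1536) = 3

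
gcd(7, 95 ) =1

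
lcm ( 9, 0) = 0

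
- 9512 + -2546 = - 12058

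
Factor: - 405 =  - 3^4*5^1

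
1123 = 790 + 333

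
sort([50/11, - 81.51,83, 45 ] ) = [ - 81.51,50/11,  45,83 ] 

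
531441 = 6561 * 81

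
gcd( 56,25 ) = 1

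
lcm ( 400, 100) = 400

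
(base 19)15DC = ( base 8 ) 21333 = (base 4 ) 2023123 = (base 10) 8923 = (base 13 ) 40a5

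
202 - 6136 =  - 5934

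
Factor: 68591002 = 2^1*34295501^1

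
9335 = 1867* 5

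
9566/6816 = 4783/3408 = 1.40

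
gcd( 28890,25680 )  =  3210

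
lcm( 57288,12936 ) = 401016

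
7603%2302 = 697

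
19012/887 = 19012/887 = 21.43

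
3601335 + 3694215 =7295550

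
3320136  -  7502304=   -  4182168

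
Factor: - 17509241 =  - 19^1*461^1*1999^1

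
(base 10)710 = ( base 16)2c6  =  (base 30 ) NK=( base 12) 4b2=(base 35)KA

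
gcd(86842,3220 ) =14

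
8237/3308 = 2 + 1621/3308 = 2.49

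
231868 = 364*637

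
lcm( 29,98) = 2842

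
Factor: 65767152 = 2^4*3^1*11^1*17^2*431^1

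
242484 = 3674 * 66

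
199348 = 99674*2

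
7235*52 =376220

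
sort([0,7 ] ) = [ 0, 7]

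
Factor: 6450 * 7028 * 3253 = 147460441800 =2^3*3^1 * 5^2 * 7^1 * 43^1 * 251^1 * 3253^1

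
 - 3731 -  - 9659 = 5928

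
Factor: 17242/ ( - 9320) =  - 37/20= - 2^ (-2)*5^( - 1)*37^1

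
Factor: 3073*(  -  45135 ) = - 3^2*5^1*7^1 * 17^1 * 59^1*439^1 = - 138699855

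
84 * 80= 6720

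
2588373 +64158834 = 66747207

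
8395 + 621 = 9016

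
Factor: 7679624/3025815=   2^3*3^ ( - 1)* 5^ ( - 1 )*13^( - 1)*59^( - 1)*263^( - 1)*959953^1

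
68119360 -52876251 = 15243109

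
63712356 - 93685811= - 29973455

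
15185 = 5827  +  9358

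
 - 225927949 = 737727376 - 963655325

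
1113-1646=- 533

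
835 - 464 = 371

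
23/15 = 23/15  =  1.53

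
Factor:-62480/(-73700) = 284/335 = 2^2*5^(-1 )*67^( - 1) * 71^1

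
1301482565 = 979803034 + 321679531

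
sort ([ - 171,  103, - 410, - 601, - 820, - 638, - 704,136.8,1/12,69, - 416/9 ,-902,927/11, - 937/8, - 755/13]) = [ -902, - 820, - 704, - 638, - 601, - 410,- 171, - 937/8, - 755/13, - 416/9,1/12,69,927/11,103,  136.8 ] 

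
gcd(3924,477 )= 9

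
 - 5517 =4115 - 9632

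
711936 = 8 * 88992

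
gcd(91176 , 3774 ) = 6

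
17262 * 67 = 1156554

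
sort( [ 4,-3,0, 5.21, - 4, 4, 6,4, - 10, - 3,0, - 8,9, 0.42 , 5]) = [ - 10, - 8,-4, - 3, - 3, 0, 0 , 0.42,4,4,4, 5, 5.21,6, 9 ]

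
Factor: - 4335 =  - 3^1*5^1*17^2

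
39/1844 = 39/1844 = 0.02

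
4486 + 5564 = 10050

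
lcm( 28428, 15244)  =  1051836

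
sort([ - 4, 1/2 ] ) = [ - 4,1/2 ] 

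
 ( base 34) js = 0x2a2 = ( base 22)18E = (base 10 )674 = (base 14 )362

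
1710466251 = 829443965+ 881022286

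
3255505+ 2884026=6139531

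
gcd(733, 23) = 1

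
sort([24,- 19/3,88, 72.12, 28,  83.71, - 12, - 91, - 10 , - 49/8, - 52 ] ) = [ - 91, - 52,-12, - 10, - 19/3, - 49/8,24,28 , 72.12, 83.71, 88 ] 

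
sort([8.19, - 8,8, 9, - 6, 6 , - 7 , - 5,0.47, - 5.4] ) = [-8, -7, - 6 , - 5.4, - 5,0.47,6, 8,8.19 , 9 ]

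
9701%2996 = 713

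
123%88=35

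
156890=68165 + 88725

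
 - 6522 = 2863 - 9385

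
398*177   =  70446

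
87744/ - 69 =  - 29248/23 = -1271.65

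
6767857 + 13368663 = 20136520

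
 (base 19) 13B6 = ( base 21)IA9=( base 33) 7G6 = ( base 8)17735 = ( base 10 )8157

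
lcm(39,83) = 3237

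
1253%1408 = 1253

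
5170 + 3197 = 8367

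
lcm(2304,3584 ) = 32256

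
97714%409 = 372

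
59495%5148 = 2867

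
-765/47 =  - 17 + 34/47 = - 16.28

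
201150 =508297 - 307147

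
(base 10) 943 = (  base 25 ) 1CI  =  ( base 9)1257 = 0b1110101111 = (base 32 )TF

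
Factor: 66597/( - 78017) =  - 3^1*79^1 * 281^1*78017^(- 1)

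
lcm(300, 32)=2400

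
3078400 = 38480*80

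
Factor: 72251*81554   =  5892358054 =2^1*11^2 * 337^1*72251^1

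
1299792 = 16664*78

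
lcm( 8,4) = 8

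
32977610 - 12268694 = 20708916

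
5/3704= 5/3704  =  0.00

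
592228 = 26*22778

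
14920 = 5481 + 9439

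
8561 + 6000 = 14561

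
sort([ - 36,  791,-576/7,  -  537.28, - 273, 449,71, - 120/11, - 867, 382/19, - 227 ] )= [ - 867, - 537.28, - 273,-227, - 576/7 , - 36, - 120/11,382/19, 71,449, 791]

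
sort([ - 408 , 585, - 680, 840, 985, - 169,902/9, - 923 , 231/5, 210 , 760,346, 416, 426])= [ - 923, - 680, - 408, - 169,231/5, 902/9, 210,346,416 , 426 , 585 , 760,840, 985 ] 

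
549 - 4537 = -3988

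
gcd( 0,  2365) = 2365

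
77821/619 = 77821/619 = 125.72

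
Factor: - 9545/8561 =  - 5^1*7^( - 1 ) * 23^1*83^1* 1223^( - 1 ) 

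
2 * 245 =490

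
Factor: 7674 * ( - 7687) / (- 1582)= 29495019/791 = 3^1*7^( - 1)*113^( - 1)*1279^1 * 7687^1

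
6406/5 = 6406/5=1281.20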